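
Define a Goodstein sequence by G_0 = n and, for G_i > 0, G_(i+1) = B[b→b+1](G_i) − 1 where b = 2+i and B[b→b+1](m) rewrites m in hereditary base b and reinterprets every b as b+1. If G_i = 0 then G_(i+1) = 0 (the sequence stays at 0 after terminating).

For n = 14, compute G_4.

i=0: 14 = 2^(2 + 1) + 2^2 + 2 (b=2); 2→3: 3^(3 + 1) + 3^3 + 3 = 111; 111−1 = 110
i=1: 110 = 3^(3 + 1) + 3^3 + 2 (b=3); 3→4: 4^(4 + 1) + 4^4 + 2 = 1282; 1282−1 = 1281
i=2: 1281 = 4^(4 + 1) + 4^4 + 1 (b=4); 4→5: 5^(5 + 1) + 5^5 + 1 = 18751; 18751−1 = 18750
i=3: 18750 = 5^(5 + 1) + 5^5 (b=5); 5→6: 6^(6 + 1) + 6^6 = 326592; 326592−1 = 326591
i=4: 326591 = 6^(6 + 1) + 5·6^5 + 5·6^4 + 5·6^3 + 5·6^2 + 5·6 + 5 (b=6); 6→7: 7^(7 + 1) + 5·7^5 + 5·7^4 + 5·7^3 + 5·7^2 + 5·7 + 5 = 5862841; 5862841−1 = 5862840

326591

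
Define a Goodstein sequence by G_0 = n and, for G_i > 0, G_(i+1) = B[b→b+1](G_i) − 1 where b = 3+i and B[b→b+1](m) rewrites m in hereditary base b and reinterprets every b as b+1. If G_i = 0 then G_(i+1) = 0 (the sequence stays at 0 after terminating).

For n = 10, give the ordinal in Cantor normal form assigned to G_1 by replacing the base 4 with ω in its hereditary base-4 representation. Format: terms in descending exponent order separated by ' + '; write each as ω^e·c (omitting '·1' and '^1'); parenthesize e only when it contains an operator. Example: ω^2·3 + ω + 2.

i=0: 10 = 3^2 + 1 (b=3); 3→4: 4^2 + 1 = 17; 17−1 = 16
i=1: 16 = 4^2 (b=4); 4→5: 5^2 = 25; 25−1 = 24

ω^2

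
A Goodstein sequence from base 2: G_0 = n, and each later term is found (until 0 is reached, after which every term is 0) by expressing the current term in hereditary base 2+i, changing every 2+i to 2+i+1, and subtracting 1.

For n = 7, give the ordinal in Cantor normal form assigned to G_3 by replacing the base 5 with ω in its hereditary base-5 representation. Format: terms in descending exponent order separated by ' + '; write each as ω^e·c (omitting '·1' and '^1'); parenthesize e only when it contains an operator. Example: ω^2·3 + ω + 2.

ω^ω + 2

base 2: 7 = 2^2 + 2 + 1; at 3: 3^3 + 3 + 1 = 31; next = 30
base 3: 30 = 3^3 + 3; at 4: 4^4 + 4 = 260; next = 259
base 4: 259 = 4^4 + 3; at 5: 5^5 + 3 = 3128; next = 3127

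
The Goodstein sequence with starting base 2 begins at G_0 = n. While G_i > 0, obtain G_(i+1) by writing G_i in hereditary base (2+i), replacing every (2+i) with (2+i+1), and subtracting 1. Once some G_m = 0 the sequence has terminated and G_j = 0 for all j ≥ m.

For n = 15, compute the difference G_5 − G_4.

base 2: 15 = 2^(2 + 1) + 2^2 + 2 + 1; at 3: 3^(3 + 1) + 3^3 + 3 + 1 = 112; next = 111
base 3: 111 = 3^(3 + 1) + 3^3 + 3; at 4: 4^(4 + 1) + 4^4 + 4 = 1284; next = 1283
base 4: 1283 = 4^(4 + 1) + 4^4 + 3; at 5: 5^(5 + 1) + 5^5 + 3 = 18753; next = 18752
base 5: 18752 = 5^(5 + 1) + 5^5 + 2; at 6: 6^(6 + 1) + 6^6 + 2 = 326594; next = 326593
base 6: 326593 = 6^(6 + 1) + 6^6 + 1; at 7: 7^(7 + 1) + 7^7 + 1 = 6588345; next = 6588344

6261751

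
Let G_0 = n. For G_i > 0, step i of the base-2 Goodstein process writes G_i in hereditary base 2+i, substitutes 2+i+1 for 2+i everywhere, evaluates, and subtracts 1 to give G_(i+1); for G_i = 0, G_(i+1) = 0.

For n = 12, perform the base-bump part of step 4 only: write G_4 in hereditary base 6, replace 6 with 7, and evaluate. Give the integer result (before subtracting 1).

5764911

base 2: 12 = 2^(2 + 1) + 2^2; at 3: 3^(3 + 1) + 3^3 = 108; next = 107
base 3: 107 = 3^(3 + 1) + 2·3^2 + 2·3 + 2; at 4: 4^(4 + 1) + 2·4^2 + 2·4 + 2 = 1066; next = 1065
base 4: 1065 = 4^(4 + 1) + 2·4^2 + 2·4 + 1; at 5: 5^(5 + 1) + 2·5^2 + 2·5 + 1 = 15686; next = 15685
base 5: 15685 = 5^(5 + 1) + 2·5^2 + 2·5; at 6: 6^(6 + 1) + 2·6^2 + 2·6 = 280020; next = 280019
base 6: 280019 = 6^(6 + 1) + 2·6^2 + 6 + 5; at 7: 7^(7 + 1) + 2·7^2 + 7 + 5 = 5764911; next = 5764910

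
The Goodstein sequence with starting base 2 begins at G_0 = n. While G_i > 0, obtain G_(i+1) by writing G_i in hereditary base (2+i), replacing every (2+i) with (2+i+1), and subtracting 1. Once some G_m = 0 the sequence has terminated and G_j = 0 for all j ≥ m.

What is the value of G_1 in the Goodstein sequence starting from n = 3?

3

base 2: 3 = 2 + 1; at 3: 3 + 1 = 4; next = 3
base 3: 3 = 3; at 4: 4 = 4; next = 3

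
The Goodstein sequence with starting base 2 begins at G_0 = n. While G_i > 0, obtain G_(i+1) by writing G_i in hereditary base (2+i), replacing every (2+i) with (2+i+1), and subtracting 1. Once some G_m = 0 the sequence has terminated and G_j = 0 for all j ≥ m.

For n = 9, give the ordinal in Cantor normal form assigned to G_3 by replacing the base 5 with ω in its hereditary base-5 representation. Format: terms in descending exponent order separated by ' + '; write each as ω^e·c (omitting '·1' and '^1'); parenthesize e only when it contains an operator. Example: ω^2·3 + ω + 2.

step 0: 9 = 2^(2 + 1) + 1; sub 3 for 2: 3^(3 + 1) + 1; = 82; G_1 = 82−1 = 81
step 1: 81 = 3^(3 + 1); sub 4 for 3: 4^(4 + 1); = 1024; G_2 = 1024−1 = 1023
step 2: 1023 = 3·4^4 + 3·4^3 + 3·4^2 + 3·4 + 3; sub 5 for 4: 3·5^5 + 3·5^3 + 3·5^2 + 3·5 + 3; = 9843; G_3 = 9843−1 = 9842
step 3: 9842 = 3·5^5 + 3·5^3 + 3·5^2 + 3·5 + 2; sub 6 for 5: 3·6^6 + 3·6^3 + 3·6^2 + 3·6 + 2; = 140744; G_4 = 140744−1 = 140743

ω^ω·3 + ω^3·3 + ω^2·3 + ω·3 + 2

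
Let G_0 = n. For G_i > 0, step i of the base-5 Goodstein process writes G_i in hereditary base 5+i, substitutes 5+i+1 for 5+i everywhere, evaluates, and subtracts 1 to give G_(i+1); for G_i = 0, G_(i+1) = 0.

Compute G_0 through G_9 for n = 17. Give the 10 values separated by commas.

17, 19, 21, 23, 24, 25, 26, 27, 28, 29

G_0 = 17. HB_5(17) = 3·5 + 2. Bump = 20. G_1 = 19.
G_1 = 19. HB_6(19) = 3·6 + 1. Bump = 22. G_2 = 21.
G_2 = 21. HB_7(21) = 3·7. Bump = 24. G_3 = 23.
G_3 = 23. HB_8(23) = 2·8 + 7. Bump = 25. G_4 = 24.
G_4 = 24. HB_9(24) = 2·9 + 6. Bump = 26. G_5 = 25.
G_5 = 25. HB_10(25) = 2·10 + 5. Bump = 27. G_6 = 26.
G_6 = 26. HB_11(26) = 2·11 + 4. Bump = 28. G_7 = 27.
G_7 = 27. HB_12(27) = 2·12 + 3. Bump = 29. G_8 = 28.
G_8 = 28. HB_13(28) = 2·13 + 2. Bump = 30. G_9 = 29.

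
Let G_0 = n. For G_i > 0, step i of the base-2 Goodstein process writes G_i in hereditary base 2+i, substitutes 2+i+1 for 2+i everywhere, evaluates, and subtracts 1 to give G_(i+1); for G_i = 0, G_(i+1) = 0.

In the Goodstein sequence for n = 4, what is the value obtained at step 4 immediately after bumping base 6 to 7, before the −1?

110

step 0: 4 = 2^2; sub 3 for 2: 3^3; = 27; G_1 = 27−1 = 26
step 1: 26 = 2·3^2 + 2·3 + 2; sub 4 for 3: 2·4^2 + 2·4 + 2; = 42; G_2 = 42−1 = 41
step 2: 41 = 2·4^2 + 2·4 + 1; sub 5 for 4: 2·5^2 + 2·5 + 1; = 61; G_3 = 61−1 = 60
step 3: 60 = 2·5^2 + 2·5; sub 6 for 5: 2·6^2 + 2·6; = 84; G_4 = 84−1 = 83
step 4: 83 = 2·6^2 + 6 + 5; sub 7 for 6: 2·7^2 + 7 + 5; = 110; G_5 = 110−1 = 109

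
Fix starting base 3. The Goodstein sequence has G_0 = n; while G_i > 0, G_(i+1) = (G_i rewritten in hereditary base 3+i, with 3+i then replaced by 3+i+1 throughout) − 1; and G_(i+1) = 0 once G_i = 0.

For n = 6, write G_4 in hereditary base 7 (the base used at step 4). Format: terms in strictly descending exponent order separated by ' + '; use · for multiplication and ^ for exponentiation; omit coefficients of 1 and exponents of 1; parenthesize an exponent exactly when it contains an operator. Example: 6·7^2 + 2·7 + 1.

step 0: 6 = 2·3; sub 4 for 3: 2·4; = 8; G_1 = 8−1 = 7
step 1: 7 = 4 + 3; sub 5 for 4: 5 + 3; = 8; G_2 = 8−1 = 7
step 2: 7 = 5 + 2; sub 6 for 5: 6 + 2; = 8; G_3 = 8−1 = 7
step 3: 7 = 6 + 1; sub 7 for 6: 7 + 1; = 8; G_4 = 8−1 = 7
step 4: 7 = 7; sub 8 for 7: 8; = 8; G_5 = 8−1 = 7

7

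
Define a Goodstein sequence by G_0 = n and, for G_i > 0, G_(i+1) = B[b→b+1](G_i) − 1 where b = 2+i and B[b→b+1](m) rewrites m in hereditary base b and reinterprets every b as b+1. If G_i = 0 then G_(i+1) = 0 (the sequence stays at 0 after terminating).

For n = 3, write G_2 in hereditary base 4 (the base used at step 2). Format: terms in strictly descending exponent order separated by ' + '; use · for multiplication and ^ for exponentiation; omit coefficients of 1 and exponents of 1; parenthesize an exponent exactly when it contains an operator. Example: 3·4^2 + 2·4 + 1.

3

3 —HB2→ 2 + 1 —bump→ 3 + 1 = 4 —(−1)→ 3
3 —HB3→ 3 —bump→ 4 = 4 —(−1)→ 3
3 —HB4→ 3 —bump→ 3 = 3 —(−1)→ 2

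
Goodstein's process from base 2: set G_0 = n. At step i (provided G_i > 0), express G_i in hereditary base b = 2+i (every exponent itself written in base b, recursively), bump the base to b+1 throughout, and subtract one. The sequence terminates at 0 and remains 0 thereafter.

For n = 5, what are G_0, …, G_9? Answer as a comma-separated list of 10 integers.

i=0: 5 = 2^2 + 1 (b=2); 2→3: 3^3 + 1 = 28; 28−1 = 27
i=1: 27 = 3^3 (b=3); 3→4: 4^4 = 256; 256−1 = 255
i=2: 255 = 3·4^3 + 3·4^2 + 3·4 + 3 (b=4); 4→5: 3·5^3 + 3·5^2 + 3·5 + 3 = 468; 468−1 = 467
i=3: 467 = 3·5^3 + 3·5^2 + 3·5 + 2 (b=5); 5→6: 3·6^3 + 3·6^2 + 3·6 + 2 = 776; 776−1 = 775
i=4: 775 = 3·6^3 + 3·6^2 + 3·6 + 1 (b=6); 6→7: 3·7^3 + 3·7^2 + 3·7 + 1 = 1198; 1198−1 = 1197
i=5: 1197 = 3·7^3 + 3·7^2 + 3·7 (b=7); 7→8: 3·8^3 + 3·8^2 + 3·8 = 1752; 1752−1 = 1751
i=6: 1751 = 3·8^3 + 3·8^2 + 2·8 + 7 (b=8); 8→9: 3·9^3 + 3·9^2 + 2·9 + 7 = 2455; 2455−1 = 2454
i=7: 2454 = 3·9^3 + 3·9^2 + 2·9 + 6 (b=9); 9→10: 3·10^3 + 3·10^2 + 2·10 + 6 = 3326; 3326−1 = 3325
i=8: 3325 = 3·10^3 + 3·10^2 + 2·10 + 5 (b=10); 10→11: 3·11^3 + 3·11^2 + 2·11 + 5 = 4383; 4383−1 = 4382

5, 27, 255, 467, 775, 1197, 1751, 2454, 3325, 4382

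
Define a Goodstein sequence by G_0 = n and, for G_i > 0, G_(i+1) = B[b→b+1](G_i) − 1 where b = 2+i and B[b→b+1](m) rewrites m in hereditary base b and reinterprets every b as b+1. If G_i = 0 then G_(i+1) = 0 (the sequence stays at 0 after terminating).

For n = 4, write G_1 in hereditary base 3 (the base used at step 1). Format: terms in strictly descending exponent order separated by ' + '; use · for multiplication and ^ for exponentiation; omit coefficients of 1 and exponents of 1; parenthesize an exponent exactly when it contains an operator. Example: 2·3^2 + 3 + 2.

4 —HB2→ 2^2 —bump→ 3^3 = 27 —(−1)→ 26
26 —HB3→ 2·3^2 + 2·3 + 2 —bump→ 2·4^2 + 2·4 + 2 = 42 —(−1)→ 41

2·3^2 + 2·3 + 2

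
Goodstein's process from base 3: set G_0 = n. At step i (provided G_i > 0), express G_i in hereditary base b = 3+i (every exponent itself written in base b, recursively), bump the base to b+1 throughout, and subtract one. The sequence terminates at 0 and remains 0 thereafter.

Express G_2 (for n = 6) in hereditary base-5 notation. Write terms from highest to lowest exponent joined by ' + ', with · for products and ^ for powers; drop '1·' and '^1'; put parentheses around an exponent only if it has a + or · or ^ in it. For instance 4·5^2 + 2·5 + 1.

5 + 2

i=0: 6 = 2·3 (b=3); 3→4: 2·4 = 8; 8−1 = 7
i=1: 7 = 4 + 3 (b=4); 4→5: 5 + 3 = 8; 8−1 = 7
i=2: 7 = 5 + 2 (b=5); 5→6: 6 + 2 = 8; 8−1 = 7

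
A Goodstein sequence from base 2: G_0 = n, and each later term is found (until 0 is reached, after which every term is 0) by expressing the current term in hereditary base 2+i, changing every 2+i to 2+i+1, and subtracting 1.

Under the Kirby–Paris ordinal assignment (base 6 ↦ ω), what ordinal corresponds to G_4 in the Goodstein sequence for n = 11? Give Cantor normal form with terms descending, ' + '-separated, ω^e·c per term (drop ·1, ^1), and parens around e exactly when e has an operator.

ω^(ω + 1) + 1

G_0=11  [base 2] 2^(2 + 1) + 2 + 1  →[2↦3]→  3^(3 + 1) + 3 + 1 = 85  −1 ⇒ G_1=84
G_1=84  [base 3] 3^(3 + 1) + 3  →[3↦4]→  4^(4 + 1) + 4 = 1028  −1 ⇒ G_2=1027
G_2=1027  [base 4] 4^(4 + 1) + 3  →[4↦5]→  5^(5 + 1) + 3 = 15628  −1 ⇒ G_3=15627
G_3=15627  [base 5] 5^(5 + 1) + 2  →[5↦6]→  6^(6 + 1) + 2 = 279938  −1 ⇒ G_4=279937
G_4=279937  [base 6] 6^(6 + 1) + 1  →[6↦7]→  7^(7 + 1) + 1 = 5764802  −1 ⇒ G_5=5764801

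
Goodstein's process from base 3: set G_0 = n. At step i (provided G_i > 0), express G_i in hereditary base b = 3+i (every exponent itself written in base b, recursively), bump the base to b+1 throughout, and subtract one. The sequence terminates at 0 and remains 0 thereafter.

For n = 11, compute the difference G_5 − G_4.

step 0: 11 = 3^2 + 2; sub 4 for 3: 4^2 + 2; = 18; G_1 = 18−1 = 17
step 1: 17 = 4^2 + 1; sub 5 for 4: 5^2 + 1; = 26; G_2 = 26−1 = 25
step 2: 25 = 5^2; sub 6 for 5: 6^2; = 36; G_3 = 36−1 = 35
step 3: 35 = 5·6 + 5; sub 7 for 6: 5·7 + 5; = 40; G_4 = 40−1 = 39
step 4: 39 = 5·7 + 4; sub 8 for 7: 5·8 + 4; = 44; G_5 = 44−1 = 43

4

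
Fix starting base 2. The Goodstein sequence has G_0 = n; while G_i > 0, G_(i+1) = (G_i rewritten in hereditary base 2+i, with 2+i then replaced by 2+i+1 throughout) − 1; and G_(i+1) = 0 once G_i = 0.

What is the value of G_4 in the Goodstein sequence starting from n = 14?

base 2: 14 = 2^(2 + 1) + 2^2 + 2; at 3: 3^(3 + 1) + 3^3 + 3 = 111; next = 110
base 3: 110 = 3^(3 + 1) + 3^3 + 2; at 4: 4^(4 + 1) + 4^4 + 2 = 1282; next = 1281
base 4: 1281 = 4^(4 + 1) + 4^4 + 1; at 5: 5^(5 + 1) + 5^5 + 1 = 18751; next = 18750
base 5: 18750 = 5^(5 + 1) + 5^5; at 6: 6^(6 + 1) + 6^6 = 326592; next = 326591

326591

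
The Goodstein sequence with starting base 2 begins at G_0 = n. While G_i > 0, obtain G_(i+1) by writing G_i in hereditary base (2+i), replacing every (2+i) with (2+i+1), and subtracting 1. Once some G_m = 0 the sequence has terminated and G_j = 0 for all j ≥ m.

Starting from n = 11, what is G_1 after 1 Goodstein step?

i=0: 11 = 2^(2 + 1) + 2 + 1 (b=2); 2→3: 3^(3 + 1) + 3 + 1 = 85; 85−1 = 84
i=1: 84 = 3^(3 + 1) + 3 (b=3); 3→4: 4^(4 + 1) + 4 = 1028; 1028−1 = 1027

84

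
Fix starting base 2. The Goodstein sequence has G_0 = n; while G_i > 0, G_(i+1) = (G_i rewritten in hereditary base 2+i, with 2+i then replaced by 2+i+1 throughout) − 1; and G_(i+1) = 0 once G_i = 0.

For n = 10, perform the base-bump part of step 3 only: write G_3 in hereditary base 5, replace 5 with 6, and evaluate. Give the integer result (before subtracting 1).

279936

G_0=10  [base 2] 2^(2 + 1) + 2  →[2↦3]→  3^(3 + 1) + 3 = 84  −1 ⇒ G_1=83
G_1=83  [base 3] 3^(3 + 1) + 2  →[3↦4]→  4^(4 + 1) + 2 = 1026  −1 ⇒ G_2=1025
G_2=1025  [base 4] 4^(4 + 1) + 1  →[4↦5]→  5^(5 + 1) + 1 = 15626  −1 ⇒ G_3=15625
G_3=15625  [base 5] 5^(5 + 1)  →[5↦6]→  6^(6 + 1) = 279936  −1 ⇒ G_4=279935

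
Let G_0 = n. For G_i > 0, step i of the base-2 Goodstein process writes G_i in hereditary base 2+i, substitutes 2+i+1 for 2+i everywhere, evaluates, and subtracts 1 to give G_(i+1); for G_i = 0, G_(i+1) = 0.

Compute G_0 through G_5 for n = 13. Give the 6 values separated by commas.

13, 108, 1279, 16092, 280711, 5765998

[0] 13 ≡ 2^(2 + 1) + 2^2 + 1 (base 2). Lift 3: 109. −1: 108.
[1] 108 ≡ 3^(3 + 1) + 3^3 (base 3). Lift 4: 1280. −1: 1279.
[2] 1279 ≡ 4^(4 + 1) + 3·4^3 + 3·4^2 + 3·4 + 3 (base 4). Lift 5: 16093. −1: 16092.
[3] 16092 ≡ 5^(5 + 1) + 3·5^3 + 3·5^2 + 3·5 + 2 (base 5). Lift 6: 280712. −1: 280711.
[4] 280711 ≡ 6^(6 + 1) + 3·6^3 + 3·6^2 + 3·6 + 1 (base 6). Lift 7: 5765999. −1: 5765998.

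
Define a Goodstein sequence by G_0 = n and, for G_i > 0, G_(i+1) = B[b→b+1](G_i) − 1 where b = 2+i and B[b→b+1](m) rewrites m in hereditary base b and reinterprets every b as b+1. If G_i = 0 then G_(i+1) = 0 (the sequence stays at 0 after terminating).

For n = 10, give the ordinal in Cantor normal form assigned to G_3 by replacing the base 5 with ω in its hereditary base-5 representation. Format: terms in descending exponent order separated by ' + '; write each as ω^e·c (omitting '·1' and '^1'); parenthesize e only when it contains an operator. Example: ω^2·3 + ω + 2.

ω^(ω + 1)

step 0: 10 = 2^(2 + 1) + 2; sub 3 for 2: 3^(3 + 1) + 3; = 84; G_1 = 84−1 = 83
step 1: 83 = 3^(3 + 1) + 2; sub 4 for 3: 4^(4 + 1) + 2; = 1026; G_2 = 1026−1 = 1025
step 2: 1025 = 4^(4 + 1) + 1; sub 5 for 4: 5^(5 + 1) + 1; = 15626; G_3 = 15626−1 = 15625
step 3: 15625 = 5^(5 + 1); sub 6 for 5: 6^(6 + 1); = 279936; G_4 = 279936−1 = 279935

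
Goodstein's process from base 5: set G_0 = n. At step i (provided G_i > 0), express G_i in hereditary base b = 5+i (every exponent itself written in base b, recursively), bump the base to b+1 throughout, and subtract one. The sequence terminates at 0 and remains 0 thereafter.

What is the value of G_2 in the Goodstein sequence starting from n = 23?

i=0: 23 = 4·5 + 3 (b=5); 5→6: 4·6 + 3 = 27; 27−1 = 26
i=1: 26 = 4·6 + 2 (b=6); 6→7: 4·7 + 2 = 30; 30−1 = 29
i=2: 29 = 4·7 + 1 (b=7); 7→8: 4·8 + 1 = 33; 33−1 = 32

29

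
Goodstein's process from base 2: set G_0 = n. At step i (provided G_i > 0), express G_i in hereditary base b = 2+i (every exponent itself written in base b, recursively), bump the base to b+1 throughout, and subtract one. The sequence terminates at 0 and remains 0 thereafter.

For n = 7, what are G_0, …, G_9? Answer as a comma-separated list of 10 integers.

7, 30, 259, 3127, 46657, 823543, 16777215, 37665879, 77777775, 150051213

G_0=7  [base 2] 2^2 + 2 + 1  →[2↦3]→  3^3 + 3 + 1 = 31  −1 ⇒ G_1=30
G_1=30  [base 3] 3^3 + 3  →[3↦4]→  4^4 + 4 = 260  −1 ⇒ G_2=259
G_2=259  [base 4] 4^4 + 3  →[4↦5]→  5^5 + 3 = 3128  −1 ⇒ G_3=3127
G_3=3127  [base 5] 5^5 + 2  →[5↦6]→  6^6 + 2 = 46658  −1 ⇒ G_4=46657
G_4=46657  [base 6] 6^6 + 1  →[6↦7]→  7^7 + 1 = 823544  −1 ⇒ G_5=823543
G_5=823543  [base 7] 7^7  →[7↦8]→  8^8 = 16777216  −1 ⇒ G_6=16777215
G_6=16777215  [base 8] 7·8^7 + 7·8^6 + 7·8^5 + 7·8^4 + 7·8^3 + 7·8^2 + 7·8 + 7  →[8↦9]→  7·9^7 + 7·9^6 + 7·9^5 + 7·9^4 + 7·9^3 + 7·9^2 + 7·9 + 7 = 37665880  −1 ⇒ G_7=37665879
G_7=37665879  [base 9] 7·9^7 + 7·9^6 + 7·9^5 + 7·9^4 + 7·9^3 + 7·9^2 + 7·9 + 6  →[9↦10]→  7·10^7 + 7·10^6 + 7·10^5 + 7·10^4 + 7·10^3 + 7·10^2 + 7·10 + 6 = 77777776  −1 ⇒ G_8=77777775
G_8=77777775  [base 10] 7·10^7 + 7·10^6 + 7·10^5 + 7·10^4 + 7·10^3 + 7·10^2 + 7·10 + 5  →[10↦11]→  7·11^7 + 7·11^6 + 7·11^5 + 7·11^4 + 7·11^3 + 7·11^2 + 7·11 + 5 = 150051214  −1 ⇒ G_9=150051213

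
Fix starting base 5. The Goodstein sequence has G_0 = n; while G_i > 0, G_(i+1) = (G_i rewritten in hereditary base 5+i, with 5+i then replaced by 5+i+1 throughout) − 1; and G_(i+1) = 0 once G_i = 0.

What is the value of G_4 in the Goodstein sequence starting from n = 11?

13

base 5: 11 = 2·5 + 1; at 6: 2·6 + 1 = 13; next = 12
base 6: 12 = 2·6; at 7: 2·7 = 14; next = 13
base 7: 13 = 7 + 6; at 8: 8 + 6 = 14; next = 13
base 8: 13 = 8 + 5; at 9: 9 + 5 = 14; next = 13
base 9: 13 = 9 + 4; at 10: 10 + 4 = 14; next = 13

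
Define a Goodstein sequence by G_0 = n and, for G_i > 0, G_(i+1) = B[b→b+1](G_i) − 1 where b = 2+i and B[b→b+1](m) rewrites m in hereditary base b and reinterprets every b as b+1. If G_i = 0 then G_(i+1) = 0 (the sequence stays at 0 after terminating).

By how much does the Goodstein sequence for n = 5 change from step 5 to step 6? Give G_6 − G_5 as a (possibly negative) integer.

554

[0] 5 ≡ 2^2 + 1 (base 2). Lift 3: 28. −1: 27.
[1] 27 ≡ 3^3 (base 3). Lift 4: 256. −1: 255.
[2] 255 ≡ 3·4^3 + 3·4^2 + 3·4 + 3 (base 4). Lift 5: 468. −1: 467.
[3] 467 ≡ 3·5^3 + 3·5^2 + 3·5 + 2 (base 5). Lift 6: 776. −1: 775.
[4] 775 ≡ 3·6^3 + 3·6^2 + 3·6 + 1 (base 6). Lift 7: 1198. −1: 1197.
[5] 1197 ≡ 3·7^3 + 3·7^2 + 3·7 (base 7). Lift 8: 1752. −1: 1751.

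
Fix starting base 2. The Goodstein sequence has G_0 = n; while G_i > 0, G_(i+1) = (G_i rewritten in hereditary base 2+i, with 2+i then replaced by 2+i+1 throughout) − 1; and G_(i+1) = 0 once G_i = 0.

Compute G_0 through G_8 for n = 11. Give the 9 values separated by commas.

11, 84, 1027, 15627, 279937, 5764801, 134217727, 2749609302, 70077777775

G_0 = 11. HB_2(11) = 2^(2 + 1) + 2 + 1. Bump = 85. G_1 = 84.
G_1 = 84. HB_3(84) = 3^(3 + 1) + 3. Bump = 1028. G_2 = 1027.
G_2 = 1027. HB_4(1027) = 4^(4 + 1) + 3. Bump = 15628. G_3 = 15627.
G_3 = 15627. HB_5(15627) = 5^(5 + 1) + 2. Bump = 279938. G_4 = 279937.
G_4 = 279937. HB_6(279937) = 6^(6 + 1) + 1. Bump = 5764802. G_5 = 5764801.
G_5 = 5764801. HB_7(5764801) = 7^(7 + 1). Bump = 134217728. G_6 = 134217727.
G_6 = 134217727. HB_8(134217727) = 7·8^8 + 7·8^7 + 7·8^6 + 7·8^5 + 7·8^4 + 7·8^3 + 7·8^2 + 7·8 + 7. Bump = 2749609303. G_7 = 2749609302.
G_7 = 2749609302. HB_9(2749609302) = 7·9^9 + 7·9^7 + 7·9^6 + 7·9^5 + 7·9^4 + 7·9^3 + 7·9^2 + 7·9 + 6. Bump = 70077777776. G_8 = 70077777775.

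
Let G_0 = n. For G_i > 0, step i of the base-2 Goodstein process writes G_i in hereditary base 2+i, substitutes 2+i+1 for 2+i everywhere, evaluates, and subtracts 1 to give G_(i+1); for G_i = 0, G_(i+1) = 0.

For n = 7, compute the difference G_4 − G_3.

43530

base 2: 7 = 2^2 + 2 + 1; at 3: 3^3 + 3 + 1 = 31; next = 30
base 3: 30 = 3^3 + 3; at 4: 4^4 + 4 = 260; next = 259
base 4: 259 = 4^4 + 3; at 5: 5^5 + 3 = 3128; next = 3127
base 5: 3127 = 5^5 + 2; at 6: 6^6 + 2 = 46658; next = 46657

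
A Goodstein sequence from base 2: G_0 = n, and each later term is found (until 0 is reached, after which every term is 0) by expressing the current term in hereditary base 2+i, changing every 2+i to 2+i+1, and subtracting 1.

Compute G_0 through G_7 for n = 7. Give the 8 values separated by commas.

[0] 7 ≡ 2^2 + 2 + 1 (base 2). Lift 3: 31. −1: 30.
[1] 30 ≡ 3^3 + 3 (base 3). Lift 4: 260. −1: 259.
[2] 259 ≡ 4^4 + 3 (base 4). Lift 5: 3128. −1: 3127.
[3] 3127 ≡ 5^5 + 2 (base 5). Lift 6: 46658. −1: 46657.
[4] 46657 ≡ 6^6 + 1 (base 6). Lift 7: 823544. −1: 823543.
[5] 823543 ≡ 7^7 (base 7). Lift 8: 16777216. −1: 16777215.
[6] 16777215 ≡ 7·8^7 + 7·8^6 + 7·8^5 + 7·8^4 + 7·8^3 + 7·8^2 + 7·8 + 7 (base 8). Lift 9: 37665880. −1: 37665879.

7, 30, 259, 3127, 46657, 823543, 16777215, 37665879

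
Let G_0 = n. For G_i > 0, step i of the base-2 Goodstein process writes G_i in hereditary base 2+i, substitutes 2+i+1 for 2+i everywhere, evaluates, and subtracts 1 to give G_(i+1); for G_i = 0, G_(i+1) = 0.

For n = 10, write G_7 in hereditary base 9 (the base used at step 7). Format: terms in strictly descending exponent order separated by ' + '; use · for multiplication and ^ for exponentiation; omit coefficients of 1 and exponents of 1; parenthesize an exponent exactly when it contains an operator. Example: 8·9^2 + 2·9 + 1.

5·9^9 + 5·9^5 + 5·9^4 + 5·9^3 + 5·9^2 + 5·9 + 2

(0) 10|_2 = 2^(2 + 1) + 2 ↦ 3^(3 + 1) + 3|_3 = 84 ⇒ 83
(1) 83|_3 = 3^(3 + 1) + 2 ↦ 4^(4 + 1) + 2|_4 = 1026 ⇒ 1025
(2) 1025|_4 = 4^(4 + 1) + 1 ↦ 5^(5 + 1) + 1|_5 = 15626 ⇒ 15625
(3) 15625|_5 = 5^(5 + 1) ↦ 6^(6 + 1)|_6 = 279936 ⇒ 279935
(4) 279935|_6 = 5·6^6 + 5·6^5 + 5·6^4 + 5·6^3 + 5·6^2 + 5·6 + 5 ↦ 5·7^7 + 5·7^5 + 5·7^4 + 5·7^3 + 5·7^2 + 5·7 + 5|_7 = 4215755 ⇒ 4215754
(5) 4215754|_7 = 5·7^7 + 5·7^5 + 5·7^4 + 5·7^3 + 5·7^2 + 5·7 + 4 ↦ 5·8^8 + 5·8^5 + 5·8^4 + 5·8^3 + 5·8^2 + 5·8 + 4|_8 = 84073324 ⇒ 84073323
(6) 84073323|_8 = 5·8^8 + 5·8^5 + 5·8^4 + 5·8^3 + 5·8^2 + 5·8 + 3 ↦ 5·9^9 + 5·9^5 + 5·9^4 + 5·9^3 + 5·9^2 + 5·9 + 3|_9 = 1937434593 ⇒ 1937434592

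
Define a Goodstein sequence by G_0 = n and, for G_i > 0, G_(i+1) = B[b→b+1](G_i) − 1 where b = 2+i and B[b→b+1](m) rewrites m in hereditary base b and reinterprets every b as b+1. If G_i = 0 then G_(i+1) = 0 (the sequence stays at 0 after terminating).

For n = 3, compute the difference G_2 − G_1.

G_0 = 3. HB_2(3) = 2 + 1. Bump = 4. G_1 = 3.
G_1 = 3. HB_3(3) = 3. Bump = 4. G_2 = 3.

0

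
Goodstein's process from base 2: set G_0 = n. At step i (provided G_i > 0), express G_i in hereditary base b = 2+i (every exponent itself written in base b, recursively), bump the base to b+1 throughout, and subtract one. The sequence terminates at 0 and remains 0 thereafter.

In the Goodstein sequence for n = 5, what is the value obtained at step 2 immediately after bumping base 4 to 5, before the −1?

468

(0) 5|_2 = 2^2 + 1 ↦ 3^3 + 1|_3 = 28 ⇒ 27
(1) 27|_3 = 3^3 ↦ 4^4|_4 = 256 ⇒ 255
(2) 255|_4 = 3·4^3 + 3·4^2 + 3·4 + 3 ↦ 3·5^3 + 3·5^2 + 3·5 + 3|_5 = 468 ⇒ 467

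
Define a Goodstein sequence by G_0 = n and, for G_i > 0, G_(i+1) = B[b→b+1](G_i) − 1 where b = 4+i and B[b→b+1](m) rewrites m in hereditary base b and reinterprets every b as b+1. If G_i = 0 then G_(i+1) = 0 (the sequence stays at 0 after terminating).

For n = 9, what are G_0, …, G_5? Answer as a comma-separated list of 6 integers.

9, 10, 11, 11, 11, 11

G_0=9  [base 4] 2·4 + 1  →[4↦5]→  2·5 + 1 = 11  −1 ⇒ G_1=10
G_1=10  [base 5] 2·5  →[5↦6]→  2·6 = 12  −1 ⇒ G_2=11
G_2=11  [base 6] 6 + 5  →[6↦7]→  7 + 5 = 12  −1 ⇒ G_3=11
G_3=11  [base 7] 7 + 4  →[7↦8]→  8 + 4 = 12  −1 ⇒ G_4=11
G_4=11  [base 8] 8 + 3  →[8↦9]→  9 + 3 = 12  −1 ⇒ G_5=11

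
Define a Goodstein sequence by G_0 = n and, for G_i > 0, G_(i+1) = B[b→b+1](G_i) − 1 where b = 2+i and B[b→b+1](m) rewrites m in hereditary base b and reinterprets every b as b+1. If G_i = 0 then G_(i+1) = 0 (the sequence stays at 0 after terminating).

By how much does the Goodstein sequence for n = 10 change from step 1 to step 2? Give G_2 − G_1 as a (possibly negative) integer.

(0) 10|_2 = 2^(2 + 1) + 2 ↦ 3^(3 + 1) + 3|_3 = 84 ⇒ 83
(1) 83|_3 = 3^(3 + 1) + 2 ↦ 4^(4 + 1) + 2|_4 = 1026 ⇒ 1025

942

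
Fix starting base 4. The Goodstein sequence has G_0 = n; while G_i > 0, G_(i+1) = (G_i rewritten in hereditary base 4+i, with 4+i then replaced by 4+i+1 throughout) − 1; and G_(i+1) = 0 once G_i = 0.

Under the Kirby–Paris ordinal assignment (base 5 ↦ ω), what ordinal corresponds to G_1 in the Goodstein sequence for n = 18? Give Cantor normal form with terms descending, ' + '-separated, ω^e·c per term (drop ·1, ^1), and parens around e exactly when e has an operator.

ω^2 + 1

base 4: 18 = 4^2 + 2; at 5: 5^2 + 2 = 27; next = 26
base 5: 26 = 5^2 + 1; at 6: 6^2 + 1 = 37; next = 36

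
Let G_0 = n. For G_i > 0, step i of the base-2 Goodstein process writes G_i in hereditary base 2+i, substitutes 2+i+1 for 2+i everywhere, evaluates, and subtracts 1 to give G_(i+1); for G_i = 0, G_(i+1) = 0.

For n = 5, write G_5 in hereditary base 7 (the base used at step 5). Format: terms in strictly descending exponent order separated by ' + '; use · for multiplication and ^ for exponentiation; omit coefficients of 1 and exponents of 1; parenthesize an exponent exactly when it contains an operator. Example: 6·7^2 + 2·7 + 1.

G_0=5  [base 2] 2^2 + 1  →[2↦3]→  3^3 + 1 = 28  −1 ⇒ G_1=27
G_1=27  [base 3] 3^3  →[3↦4]→  4^4 = 256  −1 ⇒ G_2=255
G_2=255  [base 4] 3·4^3 + 3·4^2 + 3·4 + 3  →[4↦5]→  3·5^3 + 3·5^2 + 3·5 + 3 = 468  −1 ⇒ G_3=467
G_3=467  [base 5] 3·5^3 + 3·5^2 + 3·5 + 2  →[5↦6]→  3·6^3 + 3·6^2 + 3·6 + 2 = 776  −1 ⇒ G_4=775
G_4=775  [base 6] 3·6^3 + 3·6^2 + 3·6 + 1  →[6↦7]→  3·7^3 + 3·7^2 + 3·7 + 1 = 1198  −1 ⇒ G_5=1197

3·7^3 + 3·7^2 + 3·7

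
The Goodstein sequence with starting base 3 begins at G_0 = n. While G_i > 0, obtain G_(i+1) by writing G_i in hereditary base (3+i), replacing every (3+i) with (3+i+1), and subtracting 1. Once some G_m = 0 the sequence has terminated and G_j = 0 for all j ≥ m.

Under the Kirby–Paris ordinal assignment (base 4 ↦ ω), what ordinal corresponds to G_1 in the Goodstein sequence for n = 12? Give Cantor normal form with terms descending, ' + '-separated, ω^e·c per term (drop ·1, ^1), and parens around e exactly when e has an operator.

G_0 = 12. HB_3(12) = 3^2 + 3. Bump = 20. G_1 = 19.
G_1 = 19. HB_4(19) = 4^2 + 3. Bump = 28. G_2 = 27.

ω^2 + 3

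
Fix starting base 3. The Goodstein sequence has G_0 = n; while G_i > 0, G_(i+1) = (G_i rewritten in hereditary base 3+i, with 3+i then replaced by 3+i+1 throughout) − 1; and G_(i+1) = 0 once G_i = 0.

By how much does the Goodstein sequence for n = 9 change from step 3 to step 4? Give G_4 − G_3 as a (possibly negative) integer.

[0] 9 ≡ 3^2 (base 3). Lift 4: 16. −1: 15.
[1] 15 ≡ 3·4 + 3 (base 4). Lift 5: 18. −1: 17.
[2] 17 ≡ 3·5 + 2 (base 5). Lift 6: 20. −1: 19.
[3] 19 ≡ 3·6 + 1 (base 6). Lift 7: 22. −1: 21.

2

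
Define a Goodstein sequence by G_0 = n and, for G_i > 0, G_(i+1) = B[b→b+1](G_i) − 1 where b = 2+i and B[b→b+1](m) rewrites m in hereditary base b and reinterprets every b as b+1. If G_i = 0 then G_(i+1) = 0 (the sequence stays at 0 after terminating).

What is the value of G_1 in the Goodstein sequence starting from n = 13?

108

(0) 13|_2 = 2^(2 + 1) + 2^2 + 1 ↦ 3^(3 + 1) + 3^3 + 1|_3 = 109 ⇒ 108
(1) 108|_3 = 3^(3 + 1) + 3^3 ↦ 4^(4 + 1) + 4^4|_4 = 1280 ⇒ 1279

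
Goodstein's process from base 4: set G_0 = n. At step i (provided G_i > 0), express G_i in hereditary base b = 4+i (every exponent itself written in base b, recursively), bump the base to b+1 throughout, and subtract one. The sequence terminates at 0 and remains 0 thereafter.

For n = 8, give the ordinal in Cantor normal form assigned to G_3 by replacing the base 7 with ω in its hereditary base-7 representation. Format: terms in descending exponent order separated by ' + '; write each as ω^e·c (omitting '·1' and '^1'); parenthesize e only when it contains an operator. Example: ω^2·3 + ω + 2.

ω + 2

8 —HB4→ 2·4 —bump→ 2·5 = 10 —(−1)→ 9
9 —HB5→ 5 + 4 —bump→ 6 + 4 = 10 —(−1)→ 9
9 —HB6→ 6 + 3 —bump→ 7 + 3 = 10 —(−1)→ 9
9 —HB7→ 7 + 2 —bump→ 8 + 2 = 10 —(−1)→ 9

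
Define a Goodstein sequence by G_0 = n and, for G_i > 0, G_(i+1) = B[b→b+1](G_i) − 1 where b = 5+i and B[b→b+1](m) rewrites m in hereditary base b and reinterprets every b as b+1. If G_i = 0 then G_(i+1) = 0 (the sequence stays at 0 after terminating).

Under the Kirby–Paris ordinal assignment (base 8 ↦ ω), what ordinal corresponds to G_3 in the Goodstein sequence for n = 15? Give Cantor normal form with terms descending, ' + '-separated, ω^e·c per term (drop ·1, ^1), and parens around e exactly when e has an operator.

(0) 15|_5 = 3·5 ↦ 3·6|_6 = 18 ⇒ 17
(1) 17|_6 = 2·6 + 5 ↦ 2·7 + 5|_7 = 19 ⇒ 18
(2) 18|_7 = 2·7 + 4 ↦ 2·8 + 4|_8 = 20 ⇒ 19
(3) 19|_8 = 2·8 + 3 ↦ 2·9 + 3|_9 = 21 ⇒ 20

ω·2 + 3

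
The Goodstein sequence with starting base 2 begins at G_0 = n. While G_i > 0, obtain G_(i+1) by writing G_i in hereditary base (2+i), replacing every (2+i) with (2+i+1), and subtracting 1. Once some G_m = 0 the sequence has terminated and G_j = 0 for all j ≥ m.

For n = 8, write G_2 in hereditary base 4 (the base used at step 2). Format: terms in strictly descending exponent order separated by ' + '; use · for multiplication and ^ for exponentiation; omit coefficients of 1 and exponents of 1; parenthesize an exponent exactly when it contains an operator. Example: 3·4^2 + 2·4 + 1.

base 2: 8 = 2^(2 + 1); at 3: 3^(3 + 1) = 81; next = 80
base 3: 80 = 2·3^3 + 2·3^2 + 2·3 + 2; at 4: 2·4^4 + 2·4^2 + 2·4 + 2 = 554; next = 553
base 4: 553 = 2·4^4 + 2·4^2 + 2·4 + 1; at 5: 2·5^5 + 2·5^2 + 2·5 + 1 = 6311; next = 6310

2·4^4 + 2·4^2 + 2·4 + 1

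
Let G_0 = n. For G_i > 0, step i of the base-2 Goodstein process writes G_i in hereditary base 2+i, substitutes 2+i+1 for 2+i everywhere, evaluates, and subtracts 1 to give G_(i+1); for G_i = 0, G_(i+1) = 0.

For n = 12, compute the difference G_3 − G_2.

i=0: 12 = 2^(2 + 1) + 2^2 (b=2); 2→3: 3^(3 + 1) + 3^3 = 108; 108−1 = 107
i=1: 107 = 3^(3 + 1) + 2·3^2 + 2·3 + 2 (b=3); 3→4: 4^(4 + 1) + 2·4^2 + 2·4 + 2 = 1066; 1066−1 = 1065
i=2: 1065 = 4^(4 + 1) + 2·4^2 + 2·4 + 1 (b=4); 4→5: 5^(5 + 1) + 2·5^2 + 2·5 + 1 = 15686; 15686−1 = 15685

14620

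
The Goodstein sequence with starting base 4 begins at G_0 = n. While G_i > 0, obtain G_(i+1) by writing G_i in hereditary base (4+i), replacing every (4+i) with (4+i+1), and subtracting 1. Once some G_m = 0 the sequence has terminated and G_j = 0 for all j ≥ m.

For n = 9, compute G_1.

base 4: 9 = 2·4 + 1; at 5: 2·5 + 1 = 11; next = 10
base 5: 10 = 2·5; at 6: 2·6 = 12; next = 11

10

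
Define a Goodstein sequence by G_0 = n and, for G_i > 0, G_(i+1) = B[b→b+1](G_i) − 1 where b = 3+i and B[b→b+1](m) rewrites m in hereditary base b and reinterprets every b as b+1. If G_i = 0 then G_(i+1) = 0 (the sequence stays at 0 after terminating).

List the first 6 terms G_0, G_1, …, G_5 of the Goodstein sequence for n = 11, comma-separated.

G_0=11  [base 3] 3^2 + 2  →[3↦4]→  4^2 + 2 = 18  −1 ⇒ G_1=17
G_1=17  [base 4] 4^2 + 1  →[4↦5]→  5^2 + 1 = 26  −1 ⇒ G_2=25
G_2=25  [base 5] 5^2  →[5↦6]→  6^2 = 36  −1 ⇒ G_3=35
G_3=35  [base 6] 5·6 + 5  →[6↦7]→  5·7 + 5 = 40  −1 ⇒ G_4=39
G_4=39  [base 7] 5·7 + 4  →[7↦8]→  5·8 + 4 = 44  −1 ⇒ G_5=43

11, 17, 25, 35, 39, 43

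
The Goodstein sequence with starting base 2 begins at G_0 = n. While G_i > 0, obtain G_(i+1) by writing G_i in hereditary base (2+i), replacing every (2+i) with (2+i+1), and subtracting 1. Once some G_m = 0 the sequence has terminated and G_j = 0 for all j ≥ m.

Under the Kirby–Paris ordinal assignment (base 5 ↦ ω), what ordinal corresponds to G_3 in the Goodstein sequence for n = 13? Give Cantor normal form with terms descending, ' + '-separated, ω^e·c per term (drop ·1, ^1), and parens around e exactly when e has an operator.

ω^(ω + 1) + ω^3·3 + ω^2·3 + ω·3 + 2

13 —HB2→ 2^(2 + 1) + 2^2 + 1 —bump→ 3^(3 + 1) + 3^3 + 1 = 109 —(−1)→ 108
108 —HB3→ 3^(3 + 1) + 3^3 —bump→ 4^(4 + 1) + 4^4 = 1280 —(−1)→ 1279
1279 —HB4→ 4^(4 + 1) + 3·4^3 + 3·4^2 + 3·4 + 3 —bump→ 5^(5 + 1) + 3·5^3 + 3·5^2 + 3·5 + 3 = 16093 —(−1)→ 16092
16092 —HB5→ 5^(5 + 1) + 3·5^3 + 3·5^2 + 3·5 + 2 —bump→ 6^(6 + 1) + 3·6^3 + 3·6^2 + 3·6 + 2 = 280712 —(−1)→ 280711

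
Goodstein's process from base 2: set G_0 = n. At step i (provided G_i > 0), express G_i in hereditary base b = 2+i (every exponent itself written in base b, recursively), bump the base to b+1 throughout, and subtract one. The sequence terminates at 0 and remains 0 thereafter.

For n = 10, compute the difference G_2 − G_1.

10 —HB2→ 2^(2 + 1) + 2 —bump→ 3^(3 + 1) + 3 = 84 —(−1)→ 83
83 —HB3→ 3^(3 + 1) + 2 —bump→ 4^(4 + 1) + 2 = 1026 —(−1)→ 1025

942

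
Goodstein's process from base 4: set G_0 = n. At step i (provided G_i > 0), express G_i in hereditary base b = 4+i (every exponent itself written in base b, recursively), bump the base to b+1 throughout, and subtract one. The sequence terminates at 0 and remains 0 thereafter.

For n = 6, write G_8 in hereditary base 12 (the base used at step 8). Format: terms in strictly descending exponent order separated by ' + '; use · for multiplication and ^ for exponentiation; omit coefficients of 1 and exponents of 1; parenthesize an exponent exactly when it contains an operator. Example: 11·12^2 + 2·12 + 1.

(0) 6|_4 = 4 + 2 ↦ 5 + 2|_5 = 7 ⇒ 6
(1) 6|_5 = 5 + 1 ↦ 6 + 1|_6 = 7 ⇒ 6
(2) 6|_6 = 6 ↦ 7|_7 = 7 ⇒ 6
(3) 6|_7 = 6 ↦ 6|_8 = 6 ⇒ 5
(4) 5|_8 = 5 ↦ 5|_9 = 5 ⇒ 4
(5) 4|_9 = 4 ↦ 4|_10 = 4 ⇒ 3
(6) 3|_10 = 3 ↦ 3|_11 = 3 ⇒ 2
(7) 2|_11 = 2 ↦ 2|_12 = 2 ⇒ 1
(8) 1|_12 = 1 ↦ 1|_13 = 1 ⇒ 0

1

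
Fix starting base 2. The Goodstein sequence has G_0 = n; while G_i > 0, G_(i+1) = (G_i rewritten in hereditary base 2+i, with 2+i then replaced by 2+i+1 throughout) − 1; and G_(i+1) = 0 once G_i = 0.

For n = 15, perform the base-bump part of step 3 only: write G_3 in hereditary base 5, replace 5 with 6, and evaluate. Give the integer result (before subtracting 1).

[0] 15 ≡ 2^(2 + 1) + 2^2 + 2 + 1 (base 2). Lift 3: 112. −1: 111.
[1] 111 ≡ 3^(3 + 1) + 3^3 + 3 (base 3). Lift 4: 1284. −1: 1283.
[2] 1283 ≡ 4^(4 + 1) + 4^4 + 3 (base 4). Lift 5: 18753. −1: 18752.
[3] 18752 ≡ 5^(5 + 1) + 5^5 + 2 (base 5). Lift 6: 326594. −1: 326593.

326594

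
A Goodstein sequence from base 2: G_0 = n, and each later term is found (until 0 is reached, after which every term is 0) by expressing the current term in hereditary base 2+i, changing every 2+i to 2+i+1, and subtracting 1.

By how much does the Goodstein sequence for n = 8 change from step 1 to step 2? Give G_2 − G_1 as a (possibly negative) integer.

473

base 2: 8 = 2^(2 + 1); at 3: 3^(3 + 1) = 81; next = 80
base 3: 80 = 2·3^3 + 2·3^2 + 2·3 + 2; at 4: 2·4^4 + 2·4^2 + 2·4 + 2 = 554; next = 553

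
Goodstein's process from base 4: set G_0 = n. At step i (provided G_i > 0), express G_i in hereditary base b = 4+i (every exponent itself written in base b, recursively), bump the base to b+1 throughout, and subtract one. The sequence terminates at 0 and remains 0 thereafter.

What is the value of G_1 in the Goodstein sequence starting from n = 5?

5

(0) 5|_4 = 4 + 1 ↦ 5 + 1|_5 = 6 ⇒ 5
(1) 5|_5 = 5 ↦ 6|_6 = 6 ⇒ 5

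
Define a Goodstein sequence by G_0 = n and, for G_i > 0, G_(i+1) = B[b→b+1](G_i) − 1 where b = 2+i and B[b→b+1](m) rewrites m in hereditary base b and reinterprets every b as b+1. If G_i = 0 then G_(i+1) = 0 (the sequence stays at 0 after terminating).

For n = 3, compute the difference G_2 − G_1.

0

step 0: 3 = 2 + 1; sub 3 for 2: 3 + 1; = 4; G_1 = 4−1 = 3
step 1: 3 = 3; sub 4 for 3: 4; = 4; G_2 = 4−1 = 3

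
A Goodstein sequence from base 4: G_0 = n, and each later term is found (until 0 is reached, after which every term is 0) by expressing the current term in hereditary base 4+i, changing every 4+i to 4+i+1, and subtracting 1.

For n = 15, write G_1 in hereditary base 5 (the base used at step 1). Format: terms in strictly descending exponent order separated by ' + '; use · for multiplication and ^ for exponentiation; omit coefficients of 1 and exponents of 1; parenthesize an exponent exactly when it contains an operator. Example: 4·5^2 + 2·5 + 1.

3·5 + 2

G_0 = 15. HB_4(15) = 3·4 + 3. Bump = 18. G_1 = 17.
G_1 = 17. HB_5(17) = 3·5 + 2. Bump = 20. G_2 = 19.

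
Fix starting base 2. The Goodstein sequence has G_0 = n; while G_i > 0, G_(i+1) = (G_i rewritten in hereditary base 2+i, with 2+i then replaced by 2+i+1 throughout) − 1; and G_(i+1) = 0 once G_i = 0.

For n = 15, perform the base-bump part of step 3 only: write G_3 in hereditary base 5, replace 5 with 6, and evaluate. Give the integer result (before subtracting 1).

326594

base 2: 15 = 2^(2 + 1) + 2^2 + 2 + 1; at 3: 3^(3 + 1) + 3^3 + 3 + 1 = 112; next = 111
base 3: 111 = 3^(3 + 1) + 3^3 + 3; at 4: 4^(4 + 1) + 4^4 + 4 = 1284; next = 1283
base 4: 1283 = 4^(4 + 1) + 4^4 + 3; at 5: 5^(5 + 1) + 5^5 + 3 = 18753; next = 18752
base 5: 18752 = 5^(5 + 1) + 5^5 + 2; at 6: 6^(6 + 1) + 6^6 + 2 = 326594; next = 326593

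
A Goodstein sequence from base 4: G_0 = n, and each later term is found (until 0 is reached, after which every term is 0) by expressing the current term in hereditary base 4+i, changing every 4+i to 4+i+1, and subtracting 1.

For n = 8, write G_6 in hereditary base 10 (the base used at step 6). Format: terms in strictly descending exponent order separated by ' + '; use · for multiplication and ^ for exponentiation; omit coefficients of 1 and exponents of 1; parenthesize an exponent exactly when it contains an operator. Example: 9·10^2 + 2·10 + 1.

base 4: 8 = 2·4; at 5: 2·5 = 10; next = 9
base 5: 9 = 5 + 4; at 6: 6 + 4 = 10; next = 9
base 6: 9 = 6 + 3; at 7: 7 + 3 = 10; next = 9
base 7: 9 = 7 + 2; at 8: 8 + 2 = 10; next = 9
base 8: 9 = 8 + 1; at 9: 9 + 1 = 10; next = 9
base 9: 9 = 9; at 10: 10 = 10; next = 9
base 10: 9 = 9; at 11: 9 = 9; next = 8

9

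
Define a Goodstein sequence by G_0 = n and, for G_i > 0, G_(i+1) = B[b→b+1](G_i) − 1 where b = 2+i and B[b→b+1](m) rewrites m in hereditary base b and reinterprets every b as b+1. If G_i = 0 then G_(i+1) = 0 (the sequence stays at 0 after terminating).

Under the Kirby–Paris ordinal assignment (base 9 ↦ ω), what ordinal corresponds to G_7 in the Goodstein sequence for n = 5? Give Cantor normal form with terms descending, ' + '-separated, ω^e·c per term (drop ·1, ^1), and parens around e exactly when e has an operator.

ω^3·3 + ω^2·3 + ω·2 + 6

base 2: 5 = 2^2 + 1; at 3: 3^3 + 1 = 28; next = 27
base 3: 27 = 3^3; at 4: 4^4 = 256; next = 255
base 4: 255 = 3·4^3 + 3·4^2 + 3·4 + 3; at 5: 3·5^3 + 3·5^2 + 3·5 + 3 = 468; next = 467
base 5: 467 = 3·5^3 + 3·5^2 + 3·5 + 2; at 6: 3·6^3 + 3·6^2 + 3·6 + 2 = 776; next = 775
base 6: 775 = 3·6^3 + 3·6^2 + 3·6 + 1; at 7: 3·7^3 + 3·7^2 + 3·7 + 1 = 1198; next = 1197
base 7: 1197 = 3·7^3 + 3·7^2 + 3·7; at 8: 3·8^3 + 3·8^2 + 3·8 = 1752; next = 1751
base 8: 1751 = 3·8^3 + 3·8^2 + 2·8 + 7; at 9: 3·9^3 + 3·9^2 + 2·9 + 7 = 2455; next = 2454
base 9: 2454 = 3·9^3 + 3·9^2 + 2·9 + 6; at 10: 3·10^3 + 3·10^2 + 2·10 + 6 = 3326; next = 3325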